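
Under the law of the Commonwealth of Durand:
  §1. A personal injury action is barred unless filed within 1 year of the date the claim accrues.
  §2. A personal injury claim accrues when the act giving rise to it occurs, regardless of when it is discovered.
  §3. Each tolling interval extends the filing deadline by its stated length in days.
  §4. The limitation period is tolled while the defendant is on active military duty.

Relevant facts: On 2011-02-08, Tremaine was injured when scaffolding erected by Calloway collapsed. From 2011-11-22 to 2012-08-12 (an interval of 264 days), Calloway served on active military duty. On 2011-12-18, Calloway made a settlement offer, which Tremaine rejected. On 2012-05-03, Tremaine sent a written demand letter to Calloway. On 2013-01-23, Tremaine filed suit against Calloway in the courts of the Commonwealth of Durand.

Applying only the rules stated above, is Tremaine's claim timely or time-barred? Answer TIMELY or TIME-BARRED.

TIME-BARRED

The claim accrued on 2011-02-08, the date of the act.
Adding the 1 year base period to 2011-02-08 gives a deadline of 2012-02-08, before any tolling.
The defendant's active military service from 2011-11-22 to 2012-08-12 tolled the period for 264 days, extending the deadline to 2012-10-29.
Nothing else in the chronology tolls or restarts the period.
The 2013-01-23 filing falls after the 2012-10-29 deadline; the claim is time-barred.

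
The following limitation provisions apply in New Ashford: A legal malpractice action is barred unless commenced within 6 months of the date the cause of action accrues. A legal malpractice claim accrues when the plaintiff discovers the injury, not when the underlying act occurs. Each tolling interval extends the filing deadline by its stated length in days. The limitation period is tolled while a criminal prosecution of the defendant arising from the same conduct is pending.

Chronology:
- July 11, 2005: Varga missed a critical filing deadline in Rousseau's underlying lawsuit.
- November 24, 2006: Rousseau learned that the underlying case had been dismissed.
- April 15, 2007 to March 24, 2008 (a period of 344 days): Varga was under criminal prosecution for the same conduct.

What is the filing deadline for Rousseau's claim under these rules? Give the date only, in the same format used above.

Accrual is tied to discovery, so the period began on November 24, 2006 rather than on July 11, 2005 when the act occurred.
6 months from November 24, 2006 is May 24, 2007.
The period was tolled for 344 days by the pending criminal prosecution (April 15, 2007 to March 24, 2008), pushing the deadline to May 2, 2008.

May 2, 2008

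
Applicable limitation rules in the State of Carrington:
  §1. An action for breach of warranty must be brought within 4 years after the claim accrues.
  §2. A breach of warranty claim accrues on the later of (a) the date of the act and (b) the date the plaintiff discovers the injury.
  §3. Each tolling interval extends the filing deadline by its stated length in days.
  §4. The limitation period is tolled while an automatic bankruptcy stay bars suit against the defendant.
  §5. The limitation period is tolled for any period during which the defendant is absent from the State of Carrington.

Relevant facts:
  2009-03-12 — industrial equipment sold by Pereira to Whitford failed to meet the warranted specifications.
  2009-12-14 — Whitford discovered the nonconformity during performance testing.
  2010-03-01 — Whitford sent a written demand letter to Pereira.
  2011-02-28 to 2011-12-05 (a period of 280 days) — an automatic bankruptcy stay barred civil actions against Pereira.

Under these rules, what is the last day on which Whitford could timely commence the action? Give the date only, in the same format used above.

2014-09-20

Because discovery on 2009-12-14 post-dates the 2009-03-12 act, accrual under the later-of rule falls on 2009-12-14.
The untolled deadline — 4 years after 2009-12-14 — is 2013-12-14.
The period was tolled for 280 days by the automatic bankruptcy stay (2011-02-28 to 2011-12-05), pushing the deadline to 2014-09-20.
None of the other events listed affects the running of the period under the stated rules.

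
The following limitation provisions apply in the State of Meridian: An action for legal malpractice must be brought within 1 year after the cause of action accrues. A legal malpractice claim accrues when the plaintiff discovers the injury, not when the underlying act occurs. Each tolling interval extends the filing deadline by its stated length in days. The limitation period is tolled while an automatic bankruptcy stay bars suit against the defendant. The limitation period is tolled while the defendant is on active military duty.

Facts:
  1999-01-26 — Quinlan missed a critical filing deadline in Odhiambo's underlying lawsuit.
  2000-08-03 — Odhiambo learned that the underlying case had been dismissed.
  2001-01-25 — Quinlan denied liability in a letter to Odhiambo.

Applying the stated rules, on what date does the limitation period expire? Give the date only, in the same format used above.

2001-08-03

The claim did not accrue until Odhiambo discovered the injury on 2000-08-03; the 1999-01-26 act date does not start the clock under the stated rule.
1 year from 2000-08-03 is 2001-08-03.
Nothing else in the chronology tolls or restarts the period.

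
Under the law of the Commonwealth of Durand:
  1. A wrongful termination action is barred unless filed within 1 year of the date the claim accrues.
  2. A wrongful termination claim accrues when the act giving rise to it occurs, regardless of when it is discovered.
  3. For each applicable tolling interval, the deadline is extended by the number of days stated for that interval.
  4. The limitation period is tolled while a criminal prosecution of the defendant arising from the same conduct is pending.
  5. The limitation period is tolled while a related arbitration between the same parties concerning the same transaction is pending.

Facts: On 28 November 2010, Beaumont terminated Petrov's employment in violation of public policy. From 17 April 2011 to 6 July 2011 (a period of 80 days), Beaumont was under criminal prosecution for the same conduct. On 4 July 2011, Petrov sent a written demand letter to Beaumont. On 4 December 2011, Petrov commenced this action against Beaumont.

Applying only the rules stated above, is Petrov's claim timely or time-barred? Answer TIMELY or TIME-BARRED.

The limitation period began to run on 28 November 2010.
The untolled deadline — 1 year after 28 November 2010 — is 28 November 2011.
The period was tolled for 80 days by the pending criminal prosecution (17 April 2011 to 6 July 2011), pushing the deadline to 16 February 2012.
The other events in the timeline have no effect on the limitation period under the stated rules.
Petrov filed on 4 December 2011, before the 16 February 2012 deadline, so the action is timely.

TIMELY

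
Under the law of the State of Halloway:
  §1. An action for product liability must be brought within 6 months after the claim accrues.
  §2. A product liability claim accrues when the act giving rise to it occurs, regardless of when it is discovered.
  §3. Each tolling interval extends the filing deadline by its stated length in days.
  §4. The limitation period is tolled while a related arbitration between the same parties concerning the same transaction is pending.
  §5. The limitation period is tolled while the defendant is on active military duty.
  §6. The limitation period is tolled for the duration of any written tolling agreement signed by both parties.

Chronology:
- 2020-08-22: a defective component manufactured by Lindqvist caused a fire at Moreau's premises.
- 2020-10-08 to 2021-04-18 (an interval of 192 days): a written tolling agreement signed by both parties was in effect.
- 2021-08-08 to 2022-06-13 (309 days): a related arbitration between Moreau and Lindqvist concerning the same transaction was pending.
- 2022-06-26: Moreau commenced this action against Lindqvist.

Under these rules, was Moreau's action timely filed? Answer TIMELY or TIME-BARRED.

The limitation period began to run on 2020-08-22.
The untolled deadline — 6 months after 2020-08-22 — is 2021-02-22.
Because the written tolling agreement ran from 2020-10-08 to 2021-04-18, the deadline is extended by 192 days to 2021-09-02.
The pending related arbitration from 2021-08-08 to 2022-06-13 tolled the period for 309 days, extending the deadline to 2022-07-08.
Moreau filed on 2022-06-26, before the 2022-07-08 deadline, so the action is timely.

TIMELY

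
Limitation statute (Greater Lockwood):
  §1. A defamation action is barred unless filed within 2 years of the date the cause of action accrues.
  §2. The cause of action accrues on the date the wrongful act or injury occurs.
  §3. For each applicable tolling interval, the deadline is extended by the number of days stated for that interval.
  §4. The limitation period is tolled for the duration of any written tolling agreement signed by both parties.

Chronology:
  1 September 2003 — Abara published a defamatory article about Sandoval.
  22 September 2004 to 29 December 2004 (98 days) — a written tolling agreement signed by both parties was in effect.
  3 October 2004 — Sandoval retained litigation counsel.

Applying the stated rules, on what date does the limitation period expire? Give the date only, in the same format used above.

The claim accrued on 1 September 2003, when the wrongful act occurred.
The untolled deadline — 2 years after 1 September 2003 — is 1 September 2005.
Because the written tolling agreement ran from 22 September 2004 to 29 December 2004, the deadline is extended by 98 days to 8 December 2005.
None of the other events listed affects the running of the period under the stated rules.

8 December 2005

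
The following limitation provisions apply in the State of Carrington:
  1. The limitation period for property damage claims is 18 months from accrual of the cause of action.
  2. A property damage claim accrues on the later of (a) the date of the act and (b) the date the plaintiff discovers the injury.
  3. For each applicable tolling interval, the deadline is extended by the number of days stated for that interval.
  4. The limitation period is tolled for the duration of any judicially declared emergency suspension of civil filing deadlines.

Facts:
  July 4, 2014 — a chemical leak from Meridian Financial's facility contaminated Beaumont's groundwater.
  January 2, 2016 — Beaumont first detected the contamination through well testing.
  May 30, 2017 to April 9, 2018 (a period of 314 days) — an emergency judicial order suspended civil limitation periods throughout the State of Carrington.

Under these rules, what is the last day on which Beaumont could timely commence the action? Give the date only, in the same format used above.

May 12, 2018

Taking the later of the act (July 4, 2014) and discovery (January 2, 2016), the claim accrued on January 2, 2016.
Adding the 18 months base period to January 2, 2016 gives a deadline of July 2, 2017, before any tolling.
The period was tolled for 314 days by the emergency suspension of filing deadlines (May 30, 2017 to April 9, 2018), pushing the deadline to May 12, 2018.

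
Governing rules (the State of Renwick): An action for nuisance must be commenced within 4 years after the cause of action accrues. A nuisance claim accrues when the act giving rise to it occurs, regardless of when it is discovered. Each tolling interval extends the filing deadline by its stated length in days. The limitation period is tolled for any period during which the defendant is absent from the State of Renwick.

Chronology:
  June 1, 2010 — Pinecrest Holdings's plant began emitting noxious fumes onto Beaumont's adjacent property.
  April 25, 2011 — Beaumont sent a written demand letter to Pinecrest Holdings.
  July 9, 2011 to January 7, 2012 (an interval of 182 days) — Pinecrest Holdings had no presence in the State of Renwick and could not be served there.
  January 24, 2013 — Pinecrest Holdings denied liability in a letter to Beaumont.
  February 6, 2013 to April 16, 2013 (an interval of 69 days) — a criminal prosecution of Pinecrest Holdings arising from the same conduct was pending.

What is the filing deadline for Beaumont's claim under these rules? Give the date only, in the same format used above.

November 30, 2014

The limitation period began to run on June 1, 2010.
4 years from June 1, 2010 is June 1, 2014.
Because the defendant's absence from the jurisdiction ran from July 9, 2011 to January 7, 2012, the deadline is extended by 182 days to November 30, 2014.
The pending criminal prosecution from February 6, 2013 to April 16, 2013 does not toll the period, because no stated rule makes a criminal prosecution a tolling event.
Nothing else in the chronology tolls or restarts the period.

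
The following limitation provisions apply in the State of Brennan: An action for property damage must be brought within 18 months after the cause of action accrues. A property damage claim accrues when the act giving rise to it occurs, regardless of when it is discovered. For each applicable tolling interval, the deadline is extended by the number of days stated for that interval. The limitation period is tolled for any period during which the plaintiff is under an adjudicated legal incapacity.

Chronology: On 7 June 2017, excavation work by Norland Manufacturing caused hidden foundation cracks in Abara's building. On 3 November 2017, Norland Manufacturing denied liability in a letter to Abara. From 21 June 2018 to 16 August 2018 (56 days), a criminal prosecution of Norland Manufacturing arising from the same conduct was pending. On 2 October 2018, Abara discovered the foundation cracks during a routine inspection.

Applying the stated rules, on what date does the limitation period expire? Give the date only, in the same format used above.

Accrual is governed by the date of the act, so the period began to run on 7 June 2017; the later discovery on 2 October 2018 is irrelevant under the stated rule.
The untolled deadline — 18 months after 7 June 2017 — is 7 December 2018.
Although a criminal prosecution ran from 21 June 2018 to 16 August 2018, the stated rules do not make that a tolling event, so it is disregarded.
The other events in the timeline have no effect on the limitation period under the stated rules.

7 December 2018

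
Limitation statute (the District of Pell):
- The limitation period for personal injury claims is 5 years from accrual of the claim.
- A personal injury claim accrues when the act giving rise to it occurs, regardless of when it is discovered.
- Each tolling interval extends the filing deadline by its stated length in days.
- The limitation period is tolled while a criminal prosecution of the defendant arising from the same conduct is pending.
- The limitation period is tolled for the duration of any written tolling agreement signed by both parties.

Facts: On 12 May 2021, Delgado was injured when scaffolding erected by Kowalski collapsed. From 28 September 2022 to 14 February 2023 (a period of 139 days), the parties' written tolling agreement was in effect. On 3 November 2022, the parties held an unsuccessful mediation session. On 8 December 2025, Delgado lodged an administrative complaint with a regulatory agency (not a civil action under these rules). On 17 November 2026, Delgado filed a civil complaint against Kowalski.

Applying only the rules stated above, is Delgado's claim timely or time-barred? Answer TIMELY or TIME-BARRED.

TIME-BARRED

The claim accrued on 12 May 2021, the date of the act.
The untolled deadline — 5 years after 12 May 2021 — is 12 May 2026.
Because the written tolling agreement ran from 28 September 2022 to 14 February 2023, the deadline is extended by 139 days to 28 September 2026.
None of the other events listed affects the running of the period under the stated rules.
Delgado filed on 17 November 2026, after the 28 September 2026 deadline, so the action is time-barred.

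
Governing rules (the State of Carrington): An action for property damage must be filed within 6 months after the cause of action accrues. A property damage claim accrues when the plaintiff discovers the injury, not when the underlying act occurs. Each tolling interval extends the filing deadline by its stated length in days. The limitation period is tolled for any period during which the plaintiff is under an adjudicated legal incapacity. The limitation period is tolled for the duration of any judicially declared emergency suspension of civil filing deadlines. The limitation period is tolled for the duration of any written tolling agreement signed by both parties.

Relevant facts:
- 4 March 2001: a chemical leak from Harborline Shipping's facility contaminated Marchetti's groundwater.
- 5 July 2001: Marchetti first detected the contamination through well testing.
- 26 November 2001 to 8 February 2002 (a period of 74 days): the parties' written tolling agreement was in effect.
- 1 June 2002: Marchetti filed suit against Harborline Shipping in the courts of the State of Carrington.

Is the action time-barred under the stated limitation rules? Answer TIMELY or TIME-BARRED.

Accrual is tied to discovery, so the period began on 5 July 2001 rather than on 4 March 2001 when the act occurred.
Adding the 6 months base period to 5 July 2001 gives a deadline of 5 January 2002, before any tolling.
The written tolling agreement from 26 November 2001 to 8 February 2002 tolled the period for 74 days, extending the deadline to 20 March 2002.
The 1 June 2002 filing falls after the 20 March 2002 deadline; the claim is time-barred.

TIME-BARRED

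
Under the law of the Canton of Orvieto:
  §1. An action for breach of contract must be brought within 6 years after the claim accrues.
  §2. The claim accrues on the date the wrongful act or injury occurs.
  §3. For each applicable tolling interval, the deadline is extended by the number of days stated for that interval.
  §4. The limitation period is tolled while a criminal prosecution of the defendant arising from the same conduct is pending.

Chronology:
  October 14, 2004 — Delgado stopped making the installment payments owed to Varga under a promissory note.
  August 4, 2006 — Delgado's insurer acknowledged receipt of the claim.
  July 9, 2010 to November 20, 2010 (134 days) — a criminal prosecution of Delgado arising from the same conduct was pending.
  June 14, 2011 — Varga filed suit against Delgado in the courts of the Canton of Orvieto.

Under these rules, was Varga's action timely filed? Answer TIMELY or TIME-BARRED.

TIME-BARRED

The claim accrued on October 14, 2004, the date of the act.
Adding the 6 years base period to October 14, 2004 gives a deadline of October 14, 2010, before any tolling.
The pending criminal prosecution from July 9, 2010 to November 20, 2010 tolled the period for 134 days, extending the deadline to February 25, 2011.
Nothing else in the chronology tolls or restarts the period.
Varga filed on June 14, 2011, after the February 25, 2011 deadline, so the action is time-barred.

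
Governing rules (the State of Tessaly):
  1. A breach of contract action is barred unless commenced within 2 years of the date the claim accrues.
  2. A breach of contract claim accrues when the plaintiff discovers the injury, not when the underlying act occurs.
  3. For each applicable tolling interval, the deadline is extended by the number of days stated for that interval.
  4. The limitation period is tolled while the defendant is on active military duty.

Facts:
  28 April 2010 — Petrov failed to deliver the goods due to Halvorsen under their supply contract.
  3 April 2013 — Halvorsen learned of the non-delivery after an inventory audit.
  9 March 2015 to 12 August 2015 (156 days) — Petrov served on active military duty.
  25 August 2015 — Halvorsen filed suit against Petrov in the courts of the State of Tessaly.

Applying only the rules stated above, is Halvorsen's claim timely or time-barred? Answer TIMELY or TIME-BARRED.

Under the discovery rule, the claim accrued on 3 April 2013, when Halvorsen discovered the injury — not on the 28 April 2010 date of the underlying act.
Adding the 2 years base period to 3 April 2013 gives a deadline of 3 April 2015, before any tolling.
The period was tolled for 156 days by the defendant's active military service (9 March 2015 to 12 August 2015), pushing the deadline to 6 September 2015.
Filing on 25 August 2015 beat the 6 September 2015 deadline — the action is timely.

TIMELY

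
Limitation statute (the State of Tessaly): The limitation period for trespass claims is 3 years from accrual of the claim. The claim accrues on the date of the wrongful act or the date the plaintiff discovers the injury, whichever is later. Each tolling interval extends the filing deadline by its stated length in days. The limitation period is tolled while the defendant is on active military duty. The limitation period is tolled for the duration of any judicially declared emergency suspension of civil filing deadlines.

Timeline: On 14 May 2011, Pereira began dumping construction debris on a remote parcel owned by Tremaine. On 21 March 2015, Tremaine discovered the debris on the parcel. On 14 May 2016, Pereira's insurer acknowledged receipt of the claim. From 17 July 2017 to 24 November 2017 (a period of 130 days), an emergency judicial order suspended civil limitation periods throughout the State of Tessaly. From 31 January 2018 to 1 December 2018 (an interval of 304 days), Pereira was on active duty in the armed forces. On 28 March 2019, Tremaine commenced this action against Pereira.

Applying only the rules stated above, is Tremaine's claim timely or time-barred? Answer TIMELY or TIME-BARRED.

The claim accrued on 21 March 2015 — the later of the 14 May 2011 act and the 21 March 2015 discovery.
Adding the 3 years base period to 21 March 2015 gives a deadline of 21 March 2018, before any tolling.
The emergency suspension of filing deadlines from 17 July 2017 to 24 November 2017 tolled the period for 130 days, extending the deadline to 29 July 2018.
The defendant's active military service from 31 January 2018 to 1 December 2018 tolled the period for 304 days, extending the deadline to 29 May 2019.
None of the other events listed affects the running of the period under the stated rules.
The 28 March 2019 filing precedes the 29 May 2019 deadline; the claim is timely.

TIMELY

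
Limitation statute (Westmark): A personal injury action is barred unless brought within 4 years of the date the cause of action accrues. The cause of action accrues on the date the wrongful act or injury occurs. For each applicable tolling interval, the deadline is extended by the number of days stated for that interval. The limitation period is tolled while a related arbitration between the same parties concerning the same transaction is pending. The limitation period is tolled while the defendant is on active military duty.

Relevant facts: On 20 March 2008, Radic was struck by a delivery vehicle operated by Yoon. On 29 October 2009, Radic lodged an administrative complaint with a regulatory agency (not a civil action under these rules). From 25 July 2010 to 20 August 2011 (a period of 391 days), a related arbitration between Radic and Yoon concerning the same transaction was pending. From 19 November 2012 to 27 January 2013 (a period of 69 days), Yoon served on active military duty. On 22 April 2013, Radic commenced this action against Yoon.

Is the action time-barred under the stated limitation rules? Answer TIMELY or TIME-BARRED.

The claim accrued on 20 March 2008, when the wrongful act occurred.
The untolled deadline — 4 years after 20 March 2008 — is 20 March 2012.
The pending related arbitration from 25 July 2010 to 20 August 2011 tolled the period for 391 days, extending the deadline to 15 April 2013.
The period was tolled for 69 days by the defendant's active military service (19 November 2012 to 27 January 2013), pushing the deadline to 23 June 2013.
The other events in the timeline have no effect on the limitation period under the stated rules.
The 22 April 2013 filing precedes the 23 June 2013 deadline; the claim is timely.

TIMELY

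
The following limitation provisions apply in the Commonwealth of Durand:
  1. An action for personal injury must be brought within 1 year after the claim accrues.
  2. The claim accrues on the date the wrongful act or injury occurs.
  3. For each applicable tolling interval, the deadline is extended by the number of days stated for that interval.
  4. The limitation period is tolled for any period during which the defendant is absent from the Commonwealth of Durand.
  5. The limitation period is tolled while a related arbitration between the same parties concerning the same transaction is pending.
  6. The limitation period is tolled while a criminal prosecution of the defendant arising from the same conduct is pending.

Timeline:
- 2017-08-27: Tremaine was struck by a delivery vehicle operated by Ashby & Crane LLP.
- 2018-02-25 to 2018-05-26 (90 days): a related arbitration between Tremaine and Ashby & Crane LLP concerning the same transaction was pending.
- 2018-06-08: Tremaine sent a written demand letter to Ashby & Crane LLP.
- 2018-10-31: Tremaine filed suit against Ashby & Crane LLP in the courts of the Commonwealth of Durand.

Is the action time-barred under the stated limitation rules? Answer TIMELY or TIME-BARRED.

TIMELY

The limitation period began to run on 2017-08-27.
Adding the 1 year base period to 2017-08-27 gives a deadline of 2018-08-27, before any tolling.
Because the pending related arbitration ran from 2018-02-25 to 2018-05-26, the deadline is extended by 90 days to 2018-11-25.
None of the other events listed affects the running of the period under the stated rules.
Tremaine filed on 2018-10-31, before the 2018-11-25 deadline, so the action is timely.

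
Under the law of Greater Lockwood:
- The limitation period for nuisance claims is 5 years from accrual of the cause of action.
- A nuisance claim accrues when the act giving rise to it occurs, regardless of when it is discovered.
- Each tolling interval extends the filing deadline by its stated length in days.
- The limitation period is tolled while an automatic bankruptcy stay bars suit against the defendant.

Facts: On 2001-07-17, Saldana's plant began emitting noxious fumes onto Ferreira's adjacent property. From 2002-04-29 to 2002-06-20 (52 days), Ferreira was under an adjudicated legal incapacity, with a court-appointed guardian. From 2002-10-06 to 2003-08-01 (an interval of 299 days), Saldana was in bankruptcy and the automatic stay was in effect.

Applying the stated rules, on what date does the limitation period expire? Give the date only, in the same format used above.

The claim accrued on 2001-07-17, when the wrongful act occurred.
The untolled deadline — 5 years after 2001-07-17 — is 2006-07-17.
The period was tolled for 299 days by the automatic bankruptcy stay (2002-10-06 to 2003-08-01), pushing the deadline to 2007-05-12.
The plaintiff's legal incapacity from 2002-04-29 to 2002-06-20 does not toll the period, because no stated rule makes the plaintiff's incapacity a tolling event.

2007-05-12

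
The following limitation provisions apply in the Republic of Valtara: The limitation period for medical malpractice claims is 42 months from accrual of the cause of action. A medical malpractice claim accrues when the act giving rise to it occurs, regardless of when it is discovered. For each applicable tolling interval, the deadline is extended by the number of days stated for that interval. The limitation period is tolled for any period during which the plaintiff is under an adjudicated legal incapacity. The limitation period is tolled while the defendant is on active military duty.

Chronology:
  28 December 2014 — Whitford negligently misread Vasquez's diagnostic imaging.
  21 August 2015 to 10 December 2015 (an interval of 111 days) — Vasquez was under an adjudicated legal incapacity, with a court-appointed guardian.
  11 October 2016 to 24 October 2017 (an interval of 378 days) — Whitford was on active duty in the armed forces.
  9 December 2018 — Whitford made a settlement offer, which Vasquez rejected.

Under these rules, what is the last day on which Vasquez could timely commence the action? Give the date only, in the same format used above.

30 October 2019

The limitation period began to run on 28 December 2014.
The untolled deadline — 42 months after 28 December 2014 — is 28 June 2018.
Because the plaintiff's legal incapacity ran from 21 August 2015 to 10 December 2015, the deadline is extended by 111 days to 17 October 2018.
The defendant's active military service from 11 October 2016 to 24 October 2017 tolled the period for 378 days, extending the deadline to 30 October 2019.
None of the other events listed affects the running of the period under the stated rules.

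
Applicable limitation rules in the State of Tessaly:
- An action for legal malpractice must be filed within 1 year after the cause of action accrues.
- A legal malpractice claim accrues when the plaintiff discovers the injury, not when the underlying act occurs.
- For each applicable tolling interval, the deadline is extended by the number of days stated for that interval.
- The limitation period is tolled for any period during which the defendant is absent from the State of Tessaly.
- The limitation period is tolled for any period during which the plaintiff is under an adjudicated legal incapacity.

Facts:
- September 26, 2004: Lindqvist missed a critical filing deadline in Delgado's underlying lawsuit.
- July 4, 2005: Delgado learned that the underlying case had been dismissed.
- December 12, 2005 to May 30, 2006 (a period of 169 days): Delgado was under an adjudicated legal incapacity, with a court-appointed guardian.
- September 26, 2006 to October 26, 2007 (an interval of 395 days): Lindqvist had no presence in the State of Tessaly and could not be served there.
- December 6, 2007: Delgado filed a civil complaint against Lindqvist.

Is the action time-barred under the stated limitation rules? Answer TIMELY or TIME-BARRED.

TIMELY

The claim did not accrue until Delgado discovered the injury on July 4, 2005; the September 26, 2004 act date does not start the clock under the stated rule.
Adding the 1 year base period to July 4, 2005 gives a deadline of July 4, 2006, before any tolling.
The period was tolled for 169 days by the plaintiff's legal incapacity (December 12, 2005 to May 30, 2006), pushing the deadline to December 20, 2006.
Because the defendant's absence from the jurisdiction ran from September 26, 2006 to October 26, 2007, the deadline is extended by 395 days to January 19, 2008.
Delgado filed on December 6, 2007, before the January 19, 2008 deadline, so the action is timely.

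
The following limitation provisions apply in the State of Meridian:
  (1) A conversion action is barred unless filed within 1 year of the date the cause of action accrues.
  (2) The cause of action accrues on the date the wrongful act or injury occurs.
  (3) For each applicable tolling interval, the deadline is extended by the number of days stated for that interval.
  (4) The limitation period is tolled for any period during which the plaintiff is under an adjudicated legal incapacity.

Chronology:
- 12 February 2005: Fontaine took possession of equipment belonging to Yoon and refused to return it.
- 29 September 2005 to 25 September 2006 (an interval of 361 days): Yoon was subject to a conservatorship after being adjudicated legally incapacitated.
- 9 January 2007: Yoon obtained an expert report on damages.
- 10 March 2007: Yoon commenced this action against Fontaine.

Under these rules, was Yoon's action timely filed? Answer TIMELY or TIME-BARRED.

TIME-BARRED

The limitation period began to run on 12 February 2005.
The untolled deadline — 1 year after 12 February 2005 — is 12 February 2006.
The period was tolled for 361 days by the plaintiff's legal incapacity (29 September 2005 to 25 September 2006), pushing the deadline to 8 February 2007.
None of the other events listed affects the running of the period under the stated rules.
Yoon filed on 10 March 2007, after the 8 February 2007 deadline, so the action is time-barred.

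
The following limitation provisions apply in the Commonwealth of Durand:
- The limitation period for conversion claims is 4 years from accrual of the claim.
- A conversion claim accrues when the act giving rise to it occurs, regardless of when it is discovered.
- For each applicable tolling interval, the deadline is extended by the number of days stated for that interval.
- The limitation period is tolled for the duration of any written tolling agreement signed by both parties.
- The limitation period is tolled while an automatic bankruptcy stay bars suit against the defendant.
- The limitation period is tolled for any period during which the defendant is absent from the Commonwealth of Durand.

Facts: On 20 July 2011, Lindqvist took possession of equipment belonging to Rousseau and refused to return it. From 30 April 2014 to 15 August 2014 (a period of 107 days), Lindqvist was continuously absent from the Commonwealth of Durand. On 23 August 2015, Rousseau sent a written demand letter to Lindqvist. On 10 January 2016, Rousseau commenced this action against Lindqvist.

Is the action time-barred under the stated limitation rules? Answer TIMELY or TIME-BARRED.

The claim accrued on 20 July 2011, the date of the act.
Adding the 4 years base period to 20 July 2011 gives a deadline of 20 July 2015, before any tolling.
Because the defendant's absence from the jurisdiction ran from 30 April 2014 to 15 August 2014, the deadline is extended by 107 days to 4 November 2015.
Nothing else in the chronology tolls or restarts the period.
Filing on 10 January 2016 missed the 4 November 2015 deadline — the action is time-barred.

TIME-BARRED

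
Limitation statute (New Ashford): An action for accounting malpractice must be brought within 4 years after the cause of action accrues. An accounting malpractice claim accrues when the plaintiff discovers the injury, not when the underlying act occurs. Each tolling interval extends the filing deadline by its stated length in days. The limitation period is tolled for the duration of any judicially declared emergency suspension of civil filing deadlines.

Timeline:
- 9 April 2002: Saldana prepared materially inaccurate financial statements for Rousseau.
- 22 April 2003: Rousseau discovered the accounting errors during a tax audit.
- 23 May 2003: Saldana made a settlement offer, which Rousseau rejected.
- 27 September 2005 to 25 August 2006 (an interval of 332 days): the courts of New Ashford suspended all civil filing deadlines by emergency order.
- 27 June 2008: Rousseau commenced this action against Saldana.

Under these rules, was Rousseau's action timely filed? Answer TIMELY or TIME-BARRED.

TIME-BARRED

The claim did not accrue until Rousseau discovered the injury on 22 April 2003; the 9 April 2002 act date does not start the clock under the stated rule.
The untolled deadline — 4 years after 22 April 2003 — is 22 April 2007.
The period was tolled for 332 days by the emergency suspension of filing deadlines (27 September 2005 to 25 August 2006), pushing the deadline to 19 March 2008.
Nothing else in the chronology tolls or restarts the period.
Rousseau filed on 27 June 2008, after the 19 March 2008 deadline, so the action is time-barred.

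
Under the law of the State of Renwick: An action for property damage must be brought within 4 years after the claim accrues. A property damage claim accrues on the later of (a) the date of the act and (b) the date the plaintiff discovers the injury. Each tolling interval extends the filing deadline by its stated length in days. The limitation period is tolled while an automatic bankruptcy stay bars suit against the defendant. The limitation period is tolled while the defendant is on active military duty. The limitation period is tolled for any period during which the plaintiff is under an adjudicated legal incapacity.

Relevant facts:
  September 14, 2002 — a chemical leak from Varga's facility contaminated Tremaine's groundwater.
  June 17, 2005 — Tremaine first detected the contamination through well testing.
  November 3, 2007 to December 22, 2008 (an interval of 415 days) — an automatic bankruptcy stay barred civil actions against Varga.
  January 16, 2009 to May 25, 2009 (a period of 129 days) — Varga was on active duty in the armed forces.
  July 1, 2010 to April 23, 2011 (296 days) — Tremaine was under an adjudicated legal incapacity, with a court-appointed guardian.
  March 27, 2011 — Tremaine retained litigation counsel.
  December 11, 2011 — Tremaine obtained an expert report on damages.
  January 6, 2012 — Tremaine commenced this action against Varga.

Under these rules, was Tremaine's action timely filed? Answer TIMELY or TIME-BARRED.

TIME-BARRED

Because discovery on June 17, 2005 post-dates the September 14, 2002 act, accrual under the later-of rule falls on June 17, 2005.
Adding the 4 years base period to June 17, 2005 gives a deadline of June 17, 2009, before any tolling.
Because the automatic bankruptcy stay ran from November 3, 2007 to December 22, 2008, the deadline is extended by 415 days to August 6, 2010.
Because the defendant's active military service ran from January 16, 2009 to May 25, 2009, the deadline is extended by 129 days to December 13, 2010.
Because the plaintiff's legal incapacity ran from July 1, 2010 to April 23, 2011, the deadline is extended by 296 days to October 5, 2011.
None of the other events listed affects the running of the period under the stated rules.
The January 6, 2012 filing falls after the October 5, 2011 deadline; the claim is time-barred.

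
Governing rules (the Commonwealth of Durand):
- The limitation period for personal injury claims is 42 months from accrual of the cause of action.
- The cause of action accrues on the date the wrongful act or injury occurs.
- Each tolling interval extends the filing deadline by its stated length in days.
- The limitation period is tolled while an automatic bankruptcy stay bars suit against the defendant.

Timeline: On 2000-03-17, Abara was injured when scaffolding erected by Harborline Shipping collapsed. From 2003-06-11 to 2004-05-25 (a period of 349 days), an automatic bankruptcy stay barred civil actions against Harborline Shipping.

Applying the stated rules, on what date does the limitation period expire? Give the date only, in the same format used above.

The limitation period began to run on 2000-03-17.
The untolled deadline — 42 months after 2000-03-17 — is 2003-09-17.
The automatic bankruptcy stay from 2003-06-11 to 2004-05-25 tolled the period for 349 days, extending the deadline to 2004-08-31.

2004-08-31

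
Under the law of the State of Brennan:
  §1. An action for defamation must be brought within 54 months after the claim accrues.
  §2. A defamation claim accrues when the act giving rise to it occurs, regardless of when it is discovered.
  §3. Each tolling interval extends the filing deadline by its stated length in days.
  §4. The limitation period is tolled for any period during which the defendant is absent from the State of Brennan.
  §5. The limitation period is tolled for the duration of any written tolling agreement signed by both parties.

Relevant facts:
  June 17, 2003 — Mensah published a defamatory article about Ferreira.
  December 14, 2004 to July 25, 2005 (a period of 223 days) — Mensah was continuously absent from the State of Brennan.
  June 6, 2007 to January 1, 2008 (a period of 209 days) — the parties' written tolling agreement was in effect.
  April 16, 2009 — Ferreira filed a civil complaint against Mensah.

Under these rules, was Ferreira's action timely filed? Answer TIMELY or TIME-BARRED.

The limitation period began to run on June 17, 2003.
Adding the 54 months base period to June 17, 2003 gives a deadline of December 17, 2007, before any tolling.
The period was tolled for 223 days by the defendant's absence from the jurisdiction (December 14, 2004 to July 25, 2005), pushing the deadline to July 27, 2008.
Because the written tolling agreement ran from June 6, 2007 to January 1, 2008, the deadline is extended by 209 days to February 21, 2009.
Filing on April 16, 2009 missed the February 21, 2009 deadline — the action is time-barred.

TIME-BARRED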